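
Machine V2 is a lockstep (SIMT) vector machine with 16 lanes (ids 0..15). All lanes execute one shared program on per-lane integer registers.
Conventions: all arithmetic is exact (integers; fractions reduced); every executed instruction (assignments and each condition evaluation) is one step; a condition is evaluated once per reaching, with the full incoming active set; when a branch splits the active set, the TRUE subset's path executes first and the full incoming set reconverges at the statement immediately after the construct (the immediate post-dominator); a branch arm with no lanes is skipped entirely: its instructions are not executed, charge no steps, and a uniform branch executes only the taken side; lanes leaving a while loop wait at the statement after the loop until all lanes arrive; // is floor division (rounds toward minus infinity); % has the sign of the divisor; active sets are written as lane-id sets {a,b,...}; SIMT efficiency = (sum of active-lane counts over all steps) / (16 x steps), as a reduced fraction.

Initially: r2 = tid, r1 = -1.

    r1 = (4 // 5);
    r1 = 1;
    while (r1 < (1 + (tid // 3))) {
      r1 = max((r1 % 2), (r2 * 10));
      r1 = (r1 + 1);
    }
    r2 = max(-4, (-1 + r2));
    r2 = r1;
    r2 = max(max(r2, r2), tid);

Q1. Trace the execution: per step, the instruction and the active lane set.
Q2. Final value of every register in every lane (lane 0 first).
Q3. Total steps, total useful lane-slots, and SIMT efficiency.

step 0: r1 <- (4 // 5)               {0,1,2,3,4,5,6,7,8,9,10,11,12,13,14,15}
step 1: r1 <- 1                      {0,1,2,3,4,5,6,7,8,9,10,11,12,13,14,15}
step 2: eval (r1 < (1 + (tid // 3))) {0,1,2,3,4,5,6,7,8,9,10,11,12,13,14,15}
step 3: r1 <- max((r1 % 2), (r2 * 10)) {3,4,5,6,7,8,9,10,11,12,13,14,15}
step 4: r1 <- (r1 + 1)               {3,4,5,6,7,8,9,10,11,12,13,14,15}
step 5: eval (r1 < (1 + (tid // 3))) {3,4,5,6,7,8,9,10,11,12,13,14,15}
step 6: r2 <- max(-4, (-1 + r2))     {0,1,2,3,4,5,6,7,8,9,10,11,12,13,14,15}
step 7: r2 <- r1                     {0,1,2,3,4,5,6,7,8,9,10,11,12,13,14,15}
step 8: r2 <- max(max(r2, r2), tid)  {0,1,2,3,4,5,6,7,8,9,10,11,12,13,14,15}

Answer: 9 steps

r2: 1,1,2,31,41,51,61,71,81,91,101,111,121,131,141,151
r1: 1,1,1,31,41,51,61,71,81,91,101,111,121,131,141,151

steps = 9; useful = 135; efficiency = 135/144 = 15/16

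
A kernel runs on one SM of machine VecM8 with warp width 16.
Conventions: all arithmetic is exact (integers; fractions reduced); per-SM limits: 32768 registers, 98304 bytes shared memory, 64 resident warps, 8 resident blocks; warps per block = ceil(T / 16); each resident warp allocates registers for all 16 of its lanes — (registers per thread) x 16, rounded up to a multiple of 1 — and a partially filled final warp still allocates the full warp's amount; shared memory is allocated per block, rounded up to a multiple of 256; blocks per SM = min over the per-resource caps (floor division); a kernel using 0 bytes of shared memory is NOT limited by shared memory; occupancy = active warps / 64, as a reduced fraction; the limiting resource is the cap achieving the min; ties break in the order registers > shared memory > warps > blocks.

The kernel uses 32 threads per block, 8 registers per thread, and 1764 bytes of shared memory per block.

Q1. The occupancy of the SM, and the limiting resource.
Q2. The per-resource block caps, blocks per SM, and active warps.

Answer: occupancy 1/4, limited by blocks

registers: 128 blocks
shared memory: 54 blocks
warps: 32 blocks
blocks: 8 blocks

Answer: 8 blocks, 16 active warps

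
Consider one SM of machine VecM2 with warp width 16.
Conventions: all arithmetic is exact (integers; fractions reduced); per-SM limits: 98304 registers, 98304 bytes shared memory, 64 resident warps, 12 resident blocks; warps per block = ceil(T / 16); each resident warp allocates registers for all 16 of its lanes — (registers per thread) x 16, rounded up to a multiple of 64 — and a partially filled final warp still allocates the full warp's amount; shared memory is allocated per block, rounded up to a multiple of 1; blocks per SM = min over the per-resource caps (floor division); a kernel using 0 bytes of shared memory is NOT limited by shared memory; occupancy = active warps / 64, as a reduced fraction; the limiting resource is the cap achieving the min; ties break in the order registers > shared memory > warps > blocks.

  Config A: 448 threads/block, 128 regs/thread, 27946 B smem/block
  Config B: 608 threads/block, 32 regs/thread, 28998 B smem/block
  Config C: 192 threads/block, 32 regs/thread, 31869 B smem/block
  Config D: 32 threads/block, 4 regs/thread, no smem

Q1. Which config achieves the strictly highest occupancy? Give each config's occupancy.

occupancies: A 7/16, B 19/32, C 9/16, D 3/8

Answer: B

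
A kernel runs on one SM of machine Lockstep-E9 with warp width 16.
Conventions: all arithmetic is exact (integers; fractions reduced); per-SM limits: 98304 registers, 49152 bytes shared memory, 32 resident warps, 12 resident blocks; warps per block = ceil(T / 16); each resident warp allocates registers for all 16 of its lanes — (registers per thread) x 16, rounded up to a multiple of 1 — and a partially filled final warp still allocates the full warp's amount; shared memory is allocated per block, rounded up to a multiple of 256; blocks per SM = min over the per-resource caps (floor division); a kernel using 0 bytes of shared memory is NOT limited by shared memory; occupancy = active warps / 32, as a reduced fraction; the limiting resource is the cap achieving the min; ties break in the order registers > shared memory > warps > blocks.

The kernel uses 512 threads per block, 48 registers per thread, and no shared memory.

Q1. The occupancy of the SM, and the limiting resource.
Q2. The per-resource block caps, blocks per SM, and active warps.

Answer: occupancy 1, limited by warps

registers: 4 blocks
shared memory: no limit (kernel uses none)
warps: 1 block
blocks: 12 blocks

Answer: 1 block, 32 active warps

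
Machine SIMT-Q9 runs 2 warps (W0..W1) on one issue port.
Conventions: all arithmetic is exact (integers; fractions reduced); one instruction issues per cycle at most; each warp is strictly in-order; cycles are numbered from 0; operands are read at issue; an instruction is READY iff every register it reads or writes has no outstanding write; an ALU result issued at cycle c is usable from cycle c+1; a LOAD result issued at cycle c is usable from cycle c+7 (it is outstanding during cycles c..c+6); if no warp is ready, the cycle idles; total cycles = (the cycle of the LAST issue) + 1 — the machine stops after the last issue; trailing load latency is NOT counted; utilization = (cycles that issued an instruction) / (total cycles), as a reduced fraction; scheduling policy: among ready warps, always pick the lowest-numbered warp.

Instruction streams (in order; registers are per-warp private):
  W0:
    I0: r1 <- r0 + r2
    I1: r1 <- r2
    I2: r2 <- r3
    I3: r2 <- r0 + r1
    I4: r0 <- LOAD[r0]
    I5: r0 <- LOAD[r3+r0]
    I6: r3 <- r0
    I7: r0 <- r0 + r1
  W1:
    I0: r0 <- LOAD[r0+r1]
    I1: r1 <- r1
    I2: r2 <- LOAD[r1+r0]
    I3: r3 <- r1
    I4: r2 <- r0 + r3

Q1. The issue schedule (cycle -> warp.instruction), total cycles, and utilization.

cycle 0: W0.I0
cycle 1: W0.I1
cycle 2: W0.I2
cycle 3: W0.I3
cycle 4: W0.I4
cycle 5: W1.I0
cycle 6: W1.I1
cycle 7: idle
cycle 8: idle
cycle 9: idle
cycle 10: idle
cycle 11: W0.I5
cycle 12: W1.I2
cycle 13: W1.I3
cycle 14: idle
cycle 15: idle
cycle 16: idle
cycle 17: idle
cycle 18: W0.I6
cycle 19: W0.I7
cycle 20: W1.I4

Answer: 21 cycles, utilization 13/21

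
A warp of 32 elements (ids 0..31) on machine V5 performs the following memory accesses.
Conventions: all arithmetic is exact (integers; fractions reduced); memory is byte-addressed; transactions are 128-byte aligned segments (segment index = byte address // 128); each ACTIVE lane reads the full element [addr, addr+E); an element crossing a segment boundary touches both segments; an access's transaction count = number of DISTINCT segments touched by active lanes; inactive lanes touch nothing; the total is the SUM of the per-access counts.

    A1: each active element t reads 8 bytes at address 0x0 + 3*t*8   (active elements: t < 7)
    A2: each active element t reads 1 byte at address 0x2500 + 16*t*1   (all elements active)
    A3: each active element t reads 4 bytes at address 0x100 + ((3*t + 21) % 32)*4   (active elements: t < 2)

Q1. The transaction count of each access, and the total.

A1: 2 transactions
A2: 4 transactions
A3: 1 transaction

Answer: 2,4,1; total 7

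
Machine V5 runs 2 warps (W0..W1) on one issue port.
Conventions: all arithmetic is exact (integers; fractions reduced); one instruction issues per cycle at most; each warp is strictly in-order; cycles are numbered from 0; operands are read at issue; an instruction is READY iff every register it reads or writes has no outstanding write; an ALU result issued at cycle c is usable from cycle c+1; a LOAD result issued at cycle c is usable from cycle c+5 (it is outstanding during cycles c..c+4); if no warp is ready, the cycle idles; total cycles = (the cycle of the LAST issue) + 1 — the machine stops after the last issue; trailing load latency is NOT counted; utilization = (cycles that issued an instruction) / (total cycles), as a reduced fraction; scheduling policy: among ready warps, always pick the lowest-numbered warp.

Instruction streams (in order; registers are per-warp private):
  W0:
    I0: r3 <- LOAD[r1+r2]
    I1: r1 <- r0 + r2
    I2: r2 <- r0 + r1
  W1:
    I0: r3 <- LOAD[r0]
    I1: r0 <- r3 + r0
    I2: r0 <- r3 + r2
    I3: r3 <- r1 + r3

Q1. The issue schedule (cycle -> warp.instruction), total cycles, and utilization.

cycle 0: W0.I0
cycle 1: W0.I1
cycle 2: W0.I2
cycle 3: W1.I0
cycle 4: idle
cycle 5: idle
cycle 6: idle
cycle 7: idle
cycle 8: W1.I1
cycle 9: W1.I2
cycle 10: W1.I3

Answer: 11 cycles, utilization 7/11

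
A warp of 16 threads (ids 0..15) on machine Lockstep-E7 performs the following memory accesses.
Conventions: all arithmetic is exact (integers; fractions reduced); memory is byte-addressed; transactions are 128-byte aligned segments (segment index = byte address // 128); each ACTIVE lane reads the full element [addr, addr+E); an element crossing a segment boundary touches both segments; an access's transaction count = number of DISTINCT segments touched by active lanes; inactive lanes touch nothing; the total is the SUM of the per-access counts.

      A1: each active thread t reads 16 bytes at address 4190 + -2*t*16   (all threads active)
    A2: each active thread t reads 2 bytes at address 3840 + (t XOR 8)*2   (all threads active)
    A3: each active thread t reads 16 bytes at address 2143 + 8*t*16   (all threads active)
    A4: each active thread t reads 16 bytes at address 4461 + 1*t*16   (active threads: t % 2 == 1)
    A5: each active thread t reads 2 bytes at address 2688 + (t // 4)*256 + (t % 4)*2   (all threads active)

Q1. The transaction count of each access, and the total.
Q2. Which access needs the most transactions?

A1: 5 transactions
A2: 1 transaction
A3: 16 transactions
A4: 3 transactions
A5: 4 transactions

Answer: 5,1,16,3,4; total 29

Answer: A3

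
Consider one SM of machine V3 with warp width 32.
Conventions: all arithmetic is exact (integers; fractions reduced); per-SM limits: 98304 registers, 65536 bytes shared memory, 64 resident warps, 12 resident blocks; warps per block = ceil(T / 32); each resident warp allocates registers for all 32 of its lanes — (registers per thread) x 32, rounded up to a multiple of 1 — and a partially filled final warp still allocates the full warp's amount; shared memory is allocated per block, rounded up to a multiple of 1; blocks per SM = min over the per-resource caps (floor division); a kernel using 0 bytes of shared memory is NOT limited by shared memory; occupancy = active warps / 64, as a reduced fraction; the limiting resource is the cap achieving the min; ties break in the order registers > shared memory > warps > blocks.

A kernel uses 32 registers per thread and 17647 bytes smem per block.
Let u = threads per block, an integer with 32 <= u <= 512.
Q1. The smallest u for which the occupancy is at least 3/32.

Answer: u = 33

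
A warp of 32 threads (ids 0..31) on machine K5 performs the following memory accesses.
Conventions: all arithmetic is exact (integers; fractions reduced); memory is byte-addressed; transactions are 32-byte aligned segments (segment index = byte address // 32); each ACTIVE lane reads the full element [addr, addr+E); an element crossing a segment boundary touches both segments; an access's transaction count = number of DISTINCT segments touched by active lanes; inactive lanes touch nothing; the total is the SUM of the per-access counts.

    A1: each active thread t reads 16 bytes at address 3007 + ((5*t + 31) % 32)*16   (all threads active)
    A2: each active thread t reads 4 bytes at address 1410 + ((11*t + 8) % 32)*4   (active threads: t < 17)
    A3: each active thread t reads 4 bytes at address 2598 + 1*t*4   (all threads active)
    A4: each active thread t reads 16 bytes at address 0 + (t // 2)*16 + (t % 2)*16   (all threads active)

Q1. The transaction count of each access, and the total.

A1: 17 transactions
A2: 5 transactions
A3: 5 transactions
A4: 9 transactions

Answer: 17,5,5,9; total 36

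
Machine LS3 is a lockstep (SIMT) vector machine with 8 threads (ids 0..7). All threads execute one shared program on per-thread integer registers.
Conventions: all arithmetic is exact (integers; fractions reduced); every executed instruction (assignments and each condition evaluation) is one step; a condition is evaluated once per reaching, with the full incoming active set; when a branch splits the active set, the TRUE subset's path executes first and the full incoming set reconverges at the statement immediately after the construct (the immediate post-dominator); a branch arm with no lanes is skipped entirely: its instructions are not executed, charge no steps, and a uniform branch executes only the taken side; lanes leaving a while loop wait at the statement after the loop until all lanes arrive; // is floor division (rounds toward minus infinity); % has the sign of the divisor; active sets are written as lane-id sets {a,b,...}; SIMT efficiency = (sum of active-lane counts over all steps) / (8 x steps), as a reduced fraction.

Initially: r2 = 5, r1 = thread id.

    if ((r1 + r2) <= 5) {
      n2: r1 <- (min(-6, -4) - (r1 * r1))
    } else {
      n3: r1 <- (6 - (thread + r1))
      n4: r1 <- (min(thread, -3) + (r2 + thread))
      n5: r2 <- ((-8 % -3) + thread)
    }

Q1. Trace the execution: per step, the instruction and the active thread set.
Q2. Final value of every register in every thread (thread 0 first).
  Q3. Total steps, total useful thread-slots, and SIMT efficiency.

step 0: eval ((r1 + r2) <= 5)        {0,1,2,3,4,5,6,7}
step 1: r1 <- (min(-6, -4) - (r1 * r1)) {0}
step 2: r1 <- (6 - (thread + r1))    {1,2,3,4,5,6,7}
step 3: r1 <- (min(thread, -3) + (r2 + thread)) {1,2,3,4,5,6,7}
step 4: r2 <- ((-8 % -3) + thread)   {1,2,3,4,5,6,7}

Answer: 5 steps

r2: 5,-1,0,1,2,3,4,5
r1: -6,3,4,5,6,7,8,9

steps = 5; useful = 30; efficiency = 30/40 = 3/4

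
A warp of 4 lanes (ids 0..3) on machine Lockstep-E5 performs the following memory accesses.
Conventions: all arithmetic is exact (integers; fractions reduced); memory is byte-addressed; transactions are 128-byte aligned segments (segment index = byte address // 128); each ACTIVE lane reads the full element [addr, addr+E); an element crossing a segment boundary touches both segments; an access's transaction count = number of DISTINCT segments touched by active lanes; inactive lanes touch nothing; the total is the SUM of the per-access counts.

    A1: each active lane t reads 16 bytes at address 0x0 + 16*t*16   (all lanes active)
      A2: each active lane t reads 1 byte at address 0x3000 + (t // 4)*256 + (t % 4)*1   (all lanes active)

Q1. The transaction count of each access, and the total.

A1: 4 transactions
A2: 1 transaction

Answer: 4,1; total 5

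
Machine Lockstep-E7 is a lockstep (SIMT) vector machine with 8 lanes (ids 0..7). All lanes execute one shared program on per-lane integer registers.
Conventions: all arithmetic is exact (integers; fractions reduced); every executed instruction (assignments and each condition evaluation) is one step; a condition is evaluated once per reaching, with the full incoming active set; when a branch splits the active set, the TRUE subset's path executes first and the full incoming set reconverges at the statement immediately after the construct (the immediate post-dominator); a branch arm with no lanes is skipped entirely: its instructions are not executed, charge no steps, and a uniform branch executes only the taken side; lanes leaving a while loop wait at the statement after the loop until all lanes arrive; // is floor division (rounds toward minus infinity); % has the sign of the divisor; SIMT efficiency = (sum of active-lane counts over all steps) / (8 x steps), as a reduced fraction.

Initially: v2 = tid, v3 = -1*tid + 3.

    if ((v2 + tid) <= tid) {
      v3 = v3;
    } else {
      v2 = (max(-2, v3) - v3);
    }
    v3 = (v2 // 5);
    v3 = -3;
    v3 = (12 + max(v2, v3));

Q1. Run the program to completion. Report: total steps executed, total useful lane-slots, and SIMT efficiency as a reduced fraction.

Answer: 6 steps, 40 useful, 5/6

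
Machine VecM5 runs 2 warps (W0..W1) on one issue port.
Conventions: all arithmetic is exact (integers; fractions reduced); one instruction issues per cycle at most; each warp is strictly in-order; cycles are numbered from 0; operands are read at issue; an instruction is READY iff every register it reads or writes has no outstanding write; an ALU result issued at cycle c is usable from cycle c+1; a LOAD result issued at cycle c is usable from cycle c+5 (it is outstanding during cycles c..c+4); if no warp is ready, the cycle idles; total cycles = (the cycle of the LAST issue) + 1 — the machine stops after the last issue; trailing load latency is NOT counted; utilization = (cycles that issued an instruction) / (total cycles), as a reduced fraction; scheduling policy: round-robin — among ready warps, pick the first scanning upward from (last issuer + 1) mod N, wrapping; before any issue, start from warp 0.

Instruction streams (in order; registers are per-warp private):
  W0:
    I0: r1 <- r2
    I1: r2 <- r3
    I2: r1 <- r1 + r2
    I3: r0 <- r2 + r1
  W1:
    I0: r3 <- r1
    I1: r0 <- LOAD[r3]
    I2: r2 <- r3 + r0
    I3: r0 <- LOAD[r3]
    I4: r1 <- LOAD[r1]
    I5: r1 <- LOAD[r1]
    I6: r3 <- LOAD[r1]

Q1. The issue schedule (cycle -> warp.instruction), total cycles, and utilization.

cycle 0: W0.I0
cycle 1: W1.I0
cycle 2: W0.I1
cycle 3: W1.I1
cycle 4: W0.I2
cycle 5: W0.I3
cycle 6: idle
cycle 7: idle
cycle 8: W1.I2
cycle 9: W1.I3
cycle 10: W1.I4
cycle 11: idle
cycle 12: idle
cycle 13: idle
cycle 14: idle
cycle 15: W1.I5
cycle 16: idle
cycle 17: idle
cycle 18: idle
cycle 19: idle
cycle 20: W1.I6

Answer: 21 cycles, utilization 11/21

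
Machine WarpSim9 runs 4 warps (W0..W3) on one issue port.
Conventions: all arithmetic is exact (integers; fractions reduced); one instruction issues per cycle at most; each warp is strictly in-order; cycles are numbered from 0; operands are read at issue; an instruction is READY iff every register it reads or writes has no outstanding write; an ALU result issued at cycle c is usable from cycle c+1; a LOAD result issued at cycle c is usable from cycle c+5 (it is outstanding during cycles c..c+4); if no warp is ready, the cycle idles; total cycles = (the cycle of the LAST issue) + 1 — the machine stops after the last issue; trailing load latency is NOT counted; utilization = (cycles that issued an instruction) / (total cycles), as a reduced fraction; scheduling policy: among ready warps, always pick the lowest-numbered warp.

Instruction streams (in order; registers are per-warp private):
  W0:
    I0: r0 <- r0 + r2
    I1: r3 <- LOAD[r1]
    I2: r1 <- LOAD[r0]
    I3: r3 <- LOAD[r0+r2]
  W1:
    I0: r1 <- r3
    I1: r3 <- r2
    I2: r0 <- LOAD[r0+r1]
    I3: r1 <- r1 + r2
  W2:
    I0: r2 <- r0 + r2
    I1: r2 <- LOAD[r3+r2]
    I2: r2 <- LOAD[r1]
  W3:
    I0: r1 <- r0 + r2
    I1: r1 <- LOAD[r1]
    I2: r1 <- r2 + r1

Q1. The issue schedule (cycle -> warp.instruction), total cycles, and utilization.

cycle 0: W0.I0
cycle 1: W0.I1
cycle 2: W0.I2
cycle 3: W1.I0
cycle 4: W1.I1
cycle 5: W1.I2
cycle 6: W0.I3
cycle 7: W1.I3
cycle 8: W2.I0
cycle 9: W2.I1
cycle 10: W3.I0
cycle 11: W3.I1
cycle 12: idle
cycle 13: idle
cycle 14: W2.I2
cycle 15: idle
cycle 16: W3.I2

Answer: 17 cycles, utilization 14/17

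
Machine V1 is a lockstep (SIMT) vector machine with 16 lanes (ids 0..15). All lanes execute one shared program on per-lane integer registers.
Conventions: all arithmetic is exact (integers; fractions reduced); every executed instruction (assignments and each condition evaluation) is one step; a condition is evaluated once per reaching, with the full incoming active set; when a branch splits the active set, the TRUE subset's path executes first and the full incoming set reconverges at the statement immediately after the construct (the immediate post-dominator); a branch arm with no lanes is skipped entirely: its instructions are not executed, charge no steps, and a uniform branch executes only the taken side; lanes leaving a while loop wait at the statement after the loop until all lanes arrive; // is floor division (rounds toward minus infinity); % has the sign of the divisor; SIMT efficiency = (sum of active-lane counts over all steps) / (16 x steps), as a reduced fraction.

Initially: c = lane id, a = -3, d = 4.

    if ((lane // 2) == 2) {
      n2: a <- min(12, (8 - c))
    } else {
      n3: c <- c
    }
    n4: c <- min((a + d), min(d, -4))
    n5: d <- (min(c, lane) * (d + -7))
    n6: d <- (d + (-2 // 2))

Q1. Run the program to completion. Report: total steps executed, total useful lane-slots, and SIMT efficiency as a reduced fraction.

Answer: 6 steps, 80 useful, 5/6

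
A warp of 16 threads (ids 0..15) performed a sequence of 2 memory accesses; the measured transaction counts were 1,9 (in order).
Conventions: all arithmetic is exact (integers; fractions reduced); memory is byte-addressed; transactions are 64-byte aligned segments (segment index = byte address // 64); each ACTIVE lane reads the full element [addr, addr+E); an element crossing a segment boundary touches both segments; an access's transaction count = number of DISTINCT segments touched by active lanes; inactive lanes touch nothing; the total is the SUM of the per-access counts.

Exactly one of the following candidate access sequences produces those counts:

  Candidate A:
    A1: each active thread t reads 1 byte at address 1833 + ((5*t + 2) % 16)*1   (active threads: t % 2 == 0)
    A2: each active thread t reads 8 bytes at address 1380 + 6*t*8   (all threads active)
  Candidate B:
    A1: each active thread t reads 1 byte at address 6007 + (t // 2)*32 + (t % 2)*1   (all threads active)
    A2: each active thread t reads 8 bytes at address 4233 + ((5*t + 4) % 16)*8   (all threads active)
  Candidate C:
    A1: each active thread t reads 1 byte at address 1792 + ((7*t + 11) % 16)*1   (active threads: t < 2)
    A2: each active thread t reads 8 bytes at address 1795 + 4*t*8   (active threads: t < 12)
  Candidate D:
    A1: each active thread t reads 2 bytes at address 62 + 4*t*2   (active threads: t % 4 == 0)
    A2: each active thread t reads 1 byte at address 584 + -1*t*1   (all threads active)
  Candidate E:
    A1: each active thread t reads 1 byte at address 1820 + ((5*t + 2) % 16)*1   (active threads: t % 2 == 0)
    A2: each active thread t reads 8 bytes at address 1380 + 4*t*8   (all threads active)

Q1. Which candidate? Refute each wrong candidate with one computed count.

A: A2 gives 12 transactions, not 9
B: A1 gives 5 transactions, not 1
C: A2 gives 6 transactions, not 9
D: A1 gives 3 transactions, not 1
E: all counts match (1,9)

Answer: E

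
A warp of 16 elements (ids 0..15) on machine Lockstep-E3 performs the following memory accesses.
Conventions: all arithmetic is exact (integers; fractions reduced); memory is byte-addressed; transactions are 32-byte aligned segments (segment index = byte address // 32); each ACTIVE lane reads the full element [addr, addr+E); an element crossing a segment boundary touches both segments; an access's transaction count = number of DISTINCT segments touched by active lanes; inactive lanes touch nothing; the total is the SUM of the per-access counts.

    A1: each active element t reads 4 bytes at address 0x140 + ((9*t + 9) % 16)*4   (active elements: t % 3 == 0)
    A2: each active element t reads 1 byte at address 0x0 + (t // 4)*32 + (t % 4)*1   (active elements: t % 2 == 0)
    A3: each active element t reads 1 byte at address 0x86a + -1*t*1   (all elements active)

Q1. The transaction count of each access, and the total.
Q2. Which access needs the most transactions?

A1: 2 transactions
A2: 4 transactions
A3: 2 transactions

Answer: 2,4,2; total 8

Answer: A2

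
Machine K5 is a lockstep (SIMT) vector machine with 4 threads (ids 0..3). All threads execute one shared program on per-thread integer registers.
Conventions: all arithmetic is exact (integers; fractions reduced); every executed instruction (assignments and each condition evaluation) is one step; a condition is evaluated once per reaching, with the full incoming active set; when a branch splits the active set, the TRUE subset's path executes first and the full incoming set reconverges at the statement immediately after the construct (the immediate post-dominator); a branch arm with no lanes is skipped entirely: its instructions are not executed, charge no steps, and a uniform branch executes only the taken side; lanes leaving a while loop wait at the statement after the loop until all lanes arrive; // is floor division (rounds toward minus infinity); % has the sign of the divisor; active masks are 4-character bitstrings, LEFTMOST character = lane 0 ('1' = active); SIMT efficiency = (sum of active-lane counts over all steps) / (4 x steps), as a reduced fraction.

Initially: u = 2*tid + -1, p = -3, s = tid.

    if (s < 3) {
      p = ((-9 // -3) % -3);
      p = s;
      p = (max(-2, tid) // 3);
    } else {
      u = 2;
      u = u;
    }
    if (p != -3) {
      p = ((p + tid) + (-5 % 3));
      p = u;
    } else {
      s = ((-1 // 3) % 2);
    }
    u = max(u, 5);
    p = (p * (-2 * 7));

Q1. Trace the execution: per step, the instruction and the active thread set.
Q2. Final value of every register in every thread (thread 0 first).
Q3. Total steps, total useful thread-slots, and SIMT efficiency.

step 0: eval (s < 3)                 1111
step 1: p <- ((-9 // -3) % -3)       1110
step 2: p <- s                       1110
step 3: p <- (max(-2, tid) // 3)     1110
step 4: u <- 2                       0001
step 5: u <- u                       0001
step 6: eval (p != -3)               1111
step 7: p <- ((p + tid) + (-5 % 3))  1110
step 8: p <- u                       1110
step 9: s <- ((-1 // 3) % 2)         0001
step 10: u <- max(u, 5)               1111
step 11: p <- (p * (-2 * 7))          1111

Answer: 12 steps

u: 5,5,5,5
p: 14,-14,-42,42
s: 0,1,2,1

steps = 12; useful = 34; efficiency = 34/48 = 17/24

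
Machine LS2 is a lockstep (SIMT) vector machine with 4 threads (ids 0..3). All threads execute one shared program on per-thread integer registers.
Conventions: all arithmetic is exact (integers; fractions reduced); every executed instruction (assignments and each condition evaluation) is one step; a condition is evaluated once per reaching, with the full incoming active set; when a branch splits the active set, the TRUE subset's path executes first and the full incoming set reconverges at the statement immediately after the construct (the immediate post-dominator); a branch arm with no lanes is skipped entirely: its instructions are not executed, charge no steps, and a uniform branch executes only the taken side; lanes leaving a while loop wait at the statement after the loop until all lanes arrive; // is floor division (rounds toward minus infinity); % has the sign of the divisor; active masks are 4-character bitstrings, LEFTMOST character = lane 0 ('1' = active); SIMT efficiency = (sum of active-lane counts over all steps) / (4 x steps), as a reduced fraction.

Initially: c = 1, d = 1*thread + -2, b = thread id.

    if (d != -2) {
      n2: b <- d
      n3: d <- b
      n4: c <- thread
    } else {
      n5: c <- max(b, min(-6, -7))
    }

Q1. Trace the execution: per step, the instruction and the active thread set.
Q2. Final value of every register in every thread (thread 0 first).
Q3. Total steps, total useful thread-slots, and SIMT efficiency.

step 0: eval (d != -2)               1111
step 1: b <- d                       0111
step 2: d <- b                       0111
step 3: c <- thread                  0111
step 4: c <- max(b, min(-6, -7))     1000

Answer: 5 steps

c: 0,1,2,3
d: -2,-1,0,1
b: 0,-1,0,1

steps = 5; useful = 14; efficiency = 14/20 = 7/10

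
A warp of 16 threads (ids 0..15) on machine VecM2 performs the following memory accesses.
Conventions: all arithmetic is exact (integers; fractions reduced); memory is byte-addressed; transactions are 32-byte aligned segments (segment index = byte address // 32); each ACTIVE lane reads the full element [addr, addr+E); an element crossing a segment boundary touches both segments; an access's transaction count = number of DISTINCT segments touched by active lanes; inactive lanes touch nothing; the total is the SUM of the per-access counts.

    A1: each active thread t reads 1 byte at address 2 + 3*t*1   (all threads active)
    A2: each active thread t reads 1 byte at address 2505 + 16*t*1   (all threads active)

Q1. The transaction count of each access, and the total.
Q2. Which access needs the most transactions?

A1: 2 transactions
A2: 8 transactions

Answer: 2,8; total 10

Answer: A2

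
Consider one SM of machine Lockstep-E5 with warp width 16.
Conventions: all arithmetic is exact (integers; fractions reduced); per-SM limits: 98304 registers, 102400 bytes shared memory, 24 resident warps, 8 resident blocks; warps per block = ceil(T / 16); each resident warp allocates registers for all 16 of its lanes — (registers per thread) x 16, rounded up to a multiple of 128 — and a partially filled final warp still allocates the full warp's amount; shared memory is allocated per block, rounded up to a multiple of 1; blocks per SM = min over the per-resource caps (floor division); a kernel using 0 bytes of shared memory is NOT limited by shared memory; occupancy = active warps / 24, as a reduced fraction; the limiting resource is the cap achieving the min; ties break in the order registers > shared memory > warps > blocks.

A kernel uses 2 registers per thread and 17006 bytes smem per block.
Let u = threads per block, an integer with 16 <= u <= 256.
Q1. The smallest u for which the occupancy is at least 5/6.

Answer: u = 49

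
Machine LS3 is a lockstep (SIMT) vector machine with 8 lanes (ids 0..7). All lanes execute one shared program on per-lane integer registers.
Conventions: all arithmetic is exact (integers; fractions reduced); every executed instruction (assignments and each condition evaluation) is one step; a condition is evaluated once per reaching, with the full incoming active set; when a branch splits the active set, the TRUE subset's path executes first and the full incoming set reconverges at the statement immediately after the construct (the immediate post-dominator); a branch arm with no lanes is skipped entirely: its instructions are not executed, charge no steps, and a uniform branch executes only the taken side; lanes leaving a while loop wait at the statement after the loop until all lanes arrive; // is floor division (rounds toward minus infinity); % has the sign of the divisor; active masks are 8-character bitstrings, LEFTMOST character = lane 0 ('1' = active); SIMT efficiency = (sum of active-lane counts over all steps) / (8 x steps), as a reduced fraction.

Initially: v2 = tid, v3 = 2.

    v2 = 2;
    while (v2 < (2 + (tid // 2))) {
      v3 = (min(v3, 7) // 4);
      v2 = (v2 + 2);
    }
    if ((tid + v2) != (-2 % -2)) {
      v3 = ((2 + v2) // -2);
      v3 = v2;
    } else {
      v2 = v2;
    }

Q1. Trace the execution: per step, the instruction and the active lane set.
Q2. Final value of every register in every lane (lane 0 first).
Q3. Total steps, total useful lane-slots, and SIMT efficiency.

step 0: v2 <- 2                      11111111
step 1: eval (v2 < (2 + (tid // 2))) 11111111
step 2: v3 <- (min(v3, 7) // 4)      00111111
step 3: v2 <- (v2 + 2)               00111111
step 4: eval (v2 < (2 + (tid // 2))) 00111111
step 5: v3 <- (min(v3, 7) // 4)      00000011
step 6: v2 <- (v2 + 2)               00000011
step 7: eval (v2 < (2 + (tid // 2))) 00000011
step 8: eval ((tid + v2) != (-2 % -2)) 11111111
step 9: v3 <- ((2 + v2) // -2)       11111111
step 10: v3 <- v2                     11111111

Answer: 11 steps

v2: 2,2,4,4,4,4,6,6
v3: 2,2,4,4,4,4,6,6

steps = 11; useful = 64; efficiency = 64/88 = 8/11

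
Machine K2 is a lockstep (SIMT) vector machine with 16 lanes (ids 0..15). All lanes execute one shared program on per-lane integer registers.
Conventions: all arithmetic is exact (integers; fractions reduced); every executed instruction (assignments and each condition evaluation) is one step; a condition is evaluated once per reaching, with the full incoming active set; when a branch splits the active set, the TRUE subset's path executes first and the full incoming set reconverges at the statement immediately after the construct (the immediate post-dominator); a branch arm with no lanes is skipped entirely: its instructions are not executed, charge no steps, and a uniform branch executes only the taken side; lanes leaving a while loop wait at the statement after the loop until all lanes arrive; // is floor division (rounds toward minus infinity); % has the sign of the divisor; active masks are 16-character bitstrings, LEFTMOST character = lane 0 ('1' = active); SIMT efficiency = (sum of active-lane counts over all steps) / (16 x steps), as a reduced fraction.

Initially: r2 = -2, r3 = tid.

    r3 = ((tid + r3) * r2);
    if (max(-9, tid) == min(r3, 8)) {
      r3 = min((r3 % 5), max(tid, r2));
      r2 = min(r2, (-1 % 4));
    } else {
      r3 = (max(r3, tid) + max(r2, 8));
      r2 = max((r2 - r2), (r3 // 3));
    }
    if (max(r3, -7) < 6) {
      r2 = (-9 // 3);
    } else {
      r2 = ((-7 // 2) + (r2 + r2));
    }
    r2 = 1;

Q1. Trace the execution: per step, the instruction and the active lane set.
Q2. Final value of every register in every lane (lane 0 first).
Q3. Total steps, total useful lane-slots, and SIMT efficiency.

step 0: r3 <- ((tid + r3) * r2)      1111111111111111
step 1: eval (max(-9, tid) == min(r3, 8)) 1111111111111111
step 2: r3 <- min((r3 % 5), max(tid, r2)) 1000000000000000
step 3: r2 <- min(r2, (-1 % 4))      1000000000000000
step 4: r3 <- (max(r3, tid) + max(r2, 8)) 0111111111111111
step 5: r2 <- max((r2 - r2), (r3 // 3)) 0111111111111111
step 6: eval (max(r3, -7) < 6)       1111111111111111
step 7: r2 <- (-9 // 3)              1000000000000000
step 8: r2 <- ((-7 // 2) + (r2 + r2)) 0111111111111111
step 9: r2 <- 1                      1111111111111111

Answer: 10 steps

r2: 1,1,1,1,1,1,1,1,1,1,1,1,1,1,1,1
r3: 0,9,10,11,12,13,14,15,16,17,18,19,20,21,22,23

steps = 10; useful = 112; efficiency = 112/160 = 7/10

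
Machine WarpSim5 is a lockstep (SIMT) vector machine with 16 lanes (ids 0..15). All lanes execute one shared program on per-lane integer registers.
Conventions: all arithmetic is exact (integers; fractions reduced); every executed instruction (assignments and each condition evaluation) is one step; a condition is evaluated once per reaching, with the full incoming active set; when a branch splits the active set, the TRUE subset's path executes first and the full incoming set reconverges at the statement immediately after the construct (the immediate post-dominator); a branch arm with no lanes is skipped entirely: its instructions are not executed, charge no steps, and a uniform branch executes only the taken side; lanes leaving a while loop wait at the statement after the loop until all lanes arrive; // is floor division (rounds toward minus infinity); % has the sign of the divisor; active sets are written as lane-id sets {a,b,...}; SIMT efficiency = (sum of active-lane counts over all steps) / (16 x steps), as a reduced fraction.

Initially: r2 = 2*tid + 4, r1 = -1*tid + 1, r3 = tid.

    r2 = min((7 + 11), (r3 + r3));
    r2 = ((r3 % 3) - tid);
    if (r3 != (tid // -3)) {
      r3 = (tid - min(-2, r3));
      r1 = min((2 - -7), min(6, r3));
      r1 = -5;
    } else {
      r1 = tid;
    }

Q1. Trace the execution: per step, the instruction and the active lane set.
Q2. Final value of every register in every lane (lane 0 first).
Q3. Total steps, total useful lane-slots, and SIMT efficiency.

step 0: r2 <- min((7 + 11), (r3 + r3)) {0,1,2,3,4,5,6,7,8,9,10,11,12,13,14,15}
step 1: r2 <- ((r3 % 3) - tid)       {0,1,2,3,4,5,6,7,8,9,10,11,12,13,14,15}
step 2: eval (r3 != (tid // -3))     {0,1,2,3,4,5,6,7,8,9,10,11,12,13,14,15}
step 3: r3 <- (tid - min(-2, r3))    {1,2,3,4,5,6,7,8,9,10,11,12,13,14,15}
step 4: r1 <- min((2 - -7), min(6, r3)) {1,2,3,4,5,6,7,8,9,10,11,12,13,14,15}
step 5: r1 <- -5                     {1,2,3,4,5,6,7,8,9,10,11,12,13,14,15}
step 6: r1 <- tid                    {0}

Answer: 7 steps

r2: 0,0,0,-3,-3,-3,-6,-6,-6,-9,-9,-9,-12,-12,-12,-15
r1: 0,-5,-5,-5,-5,-5,-5,-5,-5,-5,-5,-5,-5,-5,-5,-5
r3: 0,3,4,5,6,7,8,9,10,11,12,13,14,15,16,17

steps = 7; useful = 94; efficiency = 94/112 = 47/56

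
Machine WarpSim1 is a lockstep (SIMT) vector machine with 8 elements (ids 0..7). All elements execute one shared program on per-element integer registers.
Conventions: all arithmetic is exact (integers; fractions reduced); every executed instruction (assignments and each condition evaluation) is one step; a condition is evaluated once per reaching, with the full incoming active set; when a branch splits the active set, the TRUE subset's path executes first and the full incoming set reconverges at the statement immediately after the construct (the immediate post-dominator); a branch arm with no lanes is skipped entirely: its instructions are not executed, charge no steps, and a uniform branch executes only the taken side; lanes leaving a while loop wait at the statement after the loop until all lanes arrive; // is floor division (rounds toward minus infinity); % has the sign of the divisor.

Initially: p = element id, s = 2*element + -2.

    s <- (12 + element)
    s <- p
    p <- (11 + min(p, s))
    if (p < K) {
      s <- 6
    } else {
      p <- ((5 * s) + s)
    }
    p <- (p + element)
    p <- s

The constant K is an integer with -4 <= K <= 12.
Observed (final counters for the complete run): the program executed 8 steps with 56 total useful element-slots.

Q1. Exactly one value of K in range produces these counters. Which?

Answer: K = 12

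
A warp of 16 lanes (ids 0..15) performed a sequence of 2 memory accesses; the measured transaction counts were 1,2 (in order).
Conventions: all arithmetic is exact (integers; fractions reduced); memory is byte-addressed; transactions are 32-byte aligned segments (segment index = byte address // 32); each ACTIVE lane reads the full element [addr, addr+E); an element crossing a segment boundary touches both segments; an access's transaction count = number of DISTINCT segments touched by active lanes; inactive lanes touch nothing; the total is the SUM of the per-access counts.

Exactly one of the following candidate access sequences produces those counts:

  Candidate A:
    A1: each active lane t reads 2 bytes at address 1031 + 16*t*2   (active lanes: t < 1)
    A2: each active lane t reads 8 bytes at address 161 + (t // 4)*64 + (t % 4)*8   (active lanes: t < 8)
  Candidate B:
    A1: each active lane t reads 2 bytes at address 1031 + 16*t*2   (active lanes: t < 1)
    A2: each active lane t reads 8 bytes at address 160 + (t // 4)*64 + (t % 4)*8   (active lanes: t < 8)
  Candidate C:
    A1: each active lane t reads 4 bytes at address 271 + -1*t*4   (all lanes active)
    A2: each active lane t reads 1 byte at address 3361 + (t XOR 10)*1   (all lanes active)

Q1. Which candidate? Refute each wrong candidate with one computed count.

A: A2 gives 4 transactions, not 2
C: A1 gives 3 transactions, not 1
B: all counts match (1,2)

Answer: B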